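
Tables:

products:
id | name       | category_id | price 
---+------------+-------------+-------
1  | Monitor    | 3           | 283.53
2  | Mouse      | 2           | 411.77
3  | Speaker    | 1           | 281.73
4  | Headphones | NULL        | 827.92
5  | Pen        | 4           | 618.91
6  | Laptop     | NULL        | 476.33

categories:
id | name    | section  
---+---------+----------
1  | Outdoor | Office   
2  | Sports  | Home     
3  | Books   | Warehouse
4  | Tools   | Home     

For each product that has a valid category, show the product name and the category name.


INNER JOIN keeps only products rows whose category_id matches an id in categories. Walk through each product:
  - product 1 (Monitor): category_id=3 -> matches Books
  - product 2 (Mouse): category_id=2 -> matches Sports
  - product 3 (Speaker): category_id=1 -> matches Outdoor
  - product 4 (Headphones): category_id=NULL, no match -> dropped
  - product 5 (Pen): category_id=4 -> matches Tools
  - product 6 (Laptop): category_id=NULL, no match -> dropped
So 2 of 6 rows are dropped.

SQL:
SELECT a.name, b.name AS category
FROM products a
INNER JOIN categories b ON a.category_id = b.id

Result:
name    | category
--------+---------
Monitor | Books   
Mouse   | Sports  
Speaker | Outdoor 
Pen     | Tools   


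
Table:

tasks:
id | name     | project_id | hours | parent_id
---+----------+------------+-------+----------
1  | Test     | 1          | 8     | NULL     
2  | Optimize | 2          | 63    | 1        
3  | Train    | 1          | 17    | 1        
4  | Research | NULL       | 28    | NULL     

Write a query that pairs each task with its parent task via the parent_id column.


This is a self-join: tasks is joined to a second copy of itself, matching each row's parent_id to another row's id. Use LEFT JOIN so rows with parent_id=NULL are kept.
  - task 1 (Test): parent_id=NULL -> NULL
  - task 2 (Optimize): parent_id=1 -> Test
  - task 3 (Train): parent_id=1 -> Test
  - task 4 (Research): parent_id=NULL -> NULL

SQL:
SELECT a.name AS item, b.name AS parent
FROM tasks a
LEFT JOIN tasks b ON a.parent_id = b.id

Result:
item     | parent
---------+-------
Test     | NULL  
Optimize | Test  
Train    | Test  
Research | NULL  


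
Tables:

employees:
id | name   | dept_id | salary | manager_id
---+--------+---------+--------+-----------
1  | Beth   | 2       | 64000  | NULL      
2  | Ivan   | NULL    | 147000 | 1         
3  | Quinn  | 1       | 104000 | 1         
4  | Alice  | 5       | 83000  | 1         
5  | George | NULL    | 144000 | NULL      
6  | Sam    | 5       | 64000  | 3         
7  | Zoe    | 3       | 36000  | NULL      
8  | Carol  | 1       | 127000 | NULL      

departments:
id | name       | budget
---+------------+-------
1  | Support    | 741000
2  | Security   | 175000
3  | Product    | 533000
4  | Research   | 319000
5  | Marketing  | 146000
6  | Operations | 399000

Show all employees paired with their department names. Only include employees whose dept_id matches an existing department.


INNER JOIN keeps only employees rows whose dept_id matches an id in departments. Walk through each employee:
  - employee 1 (Beth): dept_id=2 -> matches Security
  - employee 2 (Ivan): dept_id=NULL, no match -> dropped
  - employee 3 (Quinn): dept_id=1 -> matches Support
  - employee 4 (Alice): dept_id=5 -> matches Marketing
  - employee 5 (George): dept_id=NULL, no match -> dropped
  - employee 6 (Sam): dept_id=5 -> matches Marketing
  - employee 7 (Zoe): dept_id=3 -> matches Product
  - employee 8 (Carol): dept_id=1 -> matches Support
So 2 of 8 rows are dropped.

SQL:
SELECT a.name, b.name AS department
FROM employees a
INNER JOIN departments b ON a.dept_id = b.id

Result:
name  | department
------+-----------
Beth  | Security  
Quinn | Support   
Alice | Marketing 
Sam   | Marketing 
Zoe   | Product   
Carol | Support   


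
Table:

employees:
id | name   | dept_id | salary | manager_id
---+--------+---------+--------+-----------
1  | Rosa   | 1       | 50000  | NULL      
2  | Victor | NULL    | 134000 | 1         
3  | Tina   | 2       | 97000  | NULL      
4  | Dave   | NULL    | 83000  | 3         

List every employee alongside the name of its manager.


This is a self-join: employees is joined to a second copy of itself, matching each row's manager_id to another row's id. Use LEFT JOIN so rows with manager_id=NULL are kept.
  - employee 1 (Rosa): manager_id=NULL -> NULL
  - employee 2 (Victor): manager_id=1 -> Rosa
  - employee 3 (Tina): manager_id=NULL -> NULL
  - employee 4 (Dave): manager_id=3 -> Tina

SQL:
SELECT a.name AS item, b.name AS manager
FROM employees a
LEFT JOIN employees b ON a.manager_id = b.id

Result:
item   | manager
-------+--------
Rosa   | NULL   
Victor | Rosa   
Tina   | NULL   
Dave   | Tina   


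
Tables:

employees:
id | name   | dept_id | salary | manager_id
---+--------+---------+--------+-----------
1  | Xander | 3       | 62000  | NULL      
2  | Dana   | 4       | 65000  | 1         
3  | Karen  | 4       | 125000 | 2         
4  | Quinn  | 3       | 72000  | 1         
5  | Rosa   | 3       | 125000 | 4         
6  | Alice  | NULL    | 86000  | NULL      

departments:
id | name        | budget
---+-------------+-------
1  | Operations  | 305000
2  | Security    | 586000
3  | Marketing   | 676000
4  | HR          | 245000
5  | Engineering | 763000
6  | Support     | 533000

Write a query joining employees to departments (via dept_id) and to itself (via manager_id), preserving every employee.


Two LEFT JOINs from the same base table employees: one to departments via dept_id, one to employees itself via manager_id. Both are LEFT so every employee is preserved.
Match against departments:
  - employee 1 (Xander): dept_id=3 -> matches Marketing
  - employee 2 (Dana): dept_id=4 -> matches HR
  - employee 3 (Karen): dept_id=4 -> matches HR
  - employee 4 (Quinn): dept_id=3 -> matches Marketing
  - employee 5 (Rosa): dept_id=3 -> matches Marketing
  - employee 6 (Alice): dept_id=NULL, no match -> kept with NULL
Match against employees (self):
  - employee 1 (Xander): manager_id=NULL -> NULL
  - employee 2 (Dana): manager_id=1 -> Xander
  - employee 3 (Karen): manager_id=2 -> Dana
  - employee 4 (Quinn): manager_id=1 -> Xander
  - employee 5 (Rosa): manager_id=4 -> Quinn
  - employee 6 (Alice): manager_id=NULL -> NULL

SQL:
SELECT a.name, b.name AS department, c.name AS manager
FROM employees a
LEFT JOIN departments b ON a.dept_id = b.id
LEFT JOIN employees c ON a.manager_id = c.id

Result:
name   | department | manager
-------+------------+--------
Xander | Marketing  | NULL   
Dana   | HR         | Xander 
Karen  | HR         | Dana   
Quinn  | Marketing  | Xander 
Rosa   | Marketing  | Quinn  
Alice  | NULL       | NULL   


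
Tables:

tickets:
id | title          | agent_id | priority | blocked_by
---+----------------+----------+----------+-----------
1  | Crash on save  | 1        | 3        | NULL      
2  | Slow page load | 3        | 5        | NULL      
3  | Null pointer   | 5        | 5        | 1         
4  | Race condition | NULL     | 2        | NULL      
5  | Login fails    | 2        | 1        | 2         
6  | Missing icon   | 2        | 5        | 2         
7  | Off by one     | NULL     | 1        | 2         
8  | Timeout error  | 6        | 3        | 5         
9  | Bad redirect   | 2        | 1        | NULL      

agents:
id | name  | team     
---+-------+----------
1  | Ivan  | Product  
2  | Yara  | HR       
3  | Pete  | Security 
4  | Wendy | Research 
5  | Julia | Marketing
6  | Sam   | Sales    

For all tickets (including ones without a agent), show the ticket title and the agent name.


LEFT JOIN keeps every row from tickets (the left table); where agent_id has no match in agents, the agent columns become NULL. Walk through each ticket:
  - ticket 1 (Crash on save): agent_id=1 -> matches Ivan
  - ticket 2 (Slow page load): agent_id=3 -> matches Pete
  - ticket 3 (Null pointer): agent_id=5 -> matches Julia
  - ticket 4 (Race condition): agent_id=NULL, no match -> kept with NULL
  - ticket 5 (Login fails): agent_id=2 -> matches Yara
  - ticket 6 (Missing icon): agent_id=2 -> matches Yara
  - ticket 7 (Off by one): agent_id=NULL, no match -> kept with NULL
  - ticket 8 (Timeout error): agent_id=6 -> matches Sam
  - ticket 9 (Bad redirect): agent_id=2 -> matches Yara
All 9 rows appear; 2 have NULL agent.

SQL:
SELECT a.title, b.name AS agent
FROM tickets a
LEFT JOIN agents b ON a.agent_id = b.id

Result:
title          | agent
---------------+------
Crash on save  | Ivan 
Slow page load | Pete 
Null pointer   | Julia
Race condition | NULL 
Login fails    | Yara 
Missing icon   | Yara 
Off by one     | NULL 
Timeout error  | Sam  
Bad redirect   | Yara 


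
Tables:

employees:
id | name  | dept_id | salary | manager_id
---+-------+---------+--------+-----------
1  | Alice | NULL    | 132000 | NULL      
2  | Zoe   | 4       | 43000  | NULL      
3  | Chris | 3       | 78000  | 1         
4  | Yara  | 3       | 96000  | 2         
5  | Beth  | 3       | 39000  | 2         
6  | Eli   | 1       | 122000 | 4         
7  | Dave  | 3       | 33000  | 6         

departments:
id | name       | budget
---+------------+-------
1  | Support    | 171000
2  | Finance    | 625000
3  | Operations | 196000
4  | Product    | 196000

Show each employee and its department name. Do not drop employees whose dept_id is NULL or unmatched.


LEFT JOIN keeps every row from employees (the left table); where dept_id has no match in departments, the department columns become NULL. Walk through each employee:
  - employee 1 (Alice): dept_id=NULL, no match -> kept with NULL
  - employee 2 (Zoe): dept_id=4 -> matches Product
  - employee 3 (Chris): dept_id=3 -> matches Operations
  - employee 4 (Yara): dept_id=3 -> matches Operations
  - employee 5 (Beth): dept_id=3 -> matches Operations
  - employee 6 (Eli): dept_id=1 -> matches Support
  - employee 7 (Dave): dept_id=3 -> matches Operations
All 7 rows appear; 1 has NULL department.

SQL:
SELECT a.name, b.name AS department
FROM employees a
LEFT JOIN departments b ON a.dept_id = b.id

Result:
name  | department
------+-----------
Alice | NULL      
Zoe   | Product   
Chris | Operations
Yara  | Operations
Beth  | Operations
Eli   | Support   
Dave  | Operations


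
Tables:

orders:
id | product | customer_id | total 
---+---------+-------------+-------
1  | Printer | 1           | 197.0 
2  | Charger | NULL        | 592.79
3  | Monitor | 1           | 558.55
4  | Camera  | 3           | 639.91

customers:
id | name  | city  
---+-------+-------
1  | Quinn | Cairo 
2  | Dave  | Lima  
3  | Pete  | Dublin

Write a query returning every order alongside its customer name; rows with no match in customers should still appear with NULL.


LEFT JOIN keeps every row from orders (the left table); where customer_id has no match in customers, the customer columns become NULL. Walk through each order:
  - order 1 (Printer): customer_id=1 -> matches Quinn
  - order 2 (Charger): customer_id=NULL, no match -> kept with NULL
  - order 3 (Monitor): customer_id=1 -> matches Quinn
  - order 4 (Camera): customer_id=3 -> matches Pete
All 4 rows appear; 1 has NULL customer.

SQL:
SELECT a.product, b.name AS customer
FROM orders a
LEFT JOIN customers b ON a.customer_id = b.id

Result:
product | customer
--------+---------
Printer | Quinn   
Charger | NULL    
Monitor | Quinn   
Camera  | Pete    


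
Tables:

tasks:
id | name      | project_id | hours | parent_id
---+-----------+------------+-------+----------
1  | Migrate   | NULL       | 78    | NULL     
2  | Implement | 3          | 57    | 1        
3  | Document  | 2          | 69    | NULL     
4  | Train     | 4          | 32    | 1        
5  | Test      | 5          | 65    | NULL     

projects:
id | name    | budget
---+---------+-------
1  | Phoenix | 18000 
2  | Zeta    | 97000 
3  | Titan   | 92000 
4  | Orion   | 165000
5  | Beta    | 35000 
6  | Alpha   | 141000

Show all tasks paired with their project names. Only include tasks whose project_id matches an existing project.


INNER JOIN keeps only tasks rows whose project_id matches an id in projects. Walk through each task:
  - task 1 (Migrate): project_id=NULL, no match -> dropped
  - task 2 (Implement): project_id=3 -> matches Titan
  - task 3 (Document): project_id=2 -> matches Zeta
  - task 4 (Train): project_id=4 -> matches Orion
  - task 5 (Test): project_id=5 -> matches Beta
So 1 of 5 rows is dropped.

SQL:
SELECT a.name, b.name AS project
FROM tasks a
INNER JOIN projects b ON a.project_id = b.id

Result:
name      | project
----------+--------
Implement | Titan  
Document  | Zeta   
Train     | Orion  
Test      | Beta   


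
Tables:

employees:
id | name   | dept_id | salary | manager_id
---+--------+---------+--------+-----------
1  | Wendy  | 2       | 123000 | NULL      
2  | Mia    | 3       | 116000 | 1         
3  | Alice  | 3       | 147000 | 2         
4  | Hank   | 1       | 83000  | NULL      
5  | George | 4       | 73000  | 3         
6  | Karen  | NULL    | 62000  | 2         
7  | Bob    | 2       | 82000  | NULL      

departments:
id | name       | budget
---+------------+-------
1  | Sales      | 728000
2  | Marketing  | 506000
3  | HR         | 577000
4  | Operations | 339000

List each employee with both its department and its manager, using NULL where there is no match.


Two LEFT JOINs from the same base table employees: one to departments via dept_id, one to employees itself via manager_id. Both are LEFT so every employee is preserved.
Match against departments:
  - employee 1 (Wendy): dept_id=2 -> matches Marketing
  - employee 2 (Mia): dept_id=3 -> matches HR
  - employee 3 (Alice): dept_id=3 -> matches HR
  - employee 4 (Hank): dept_id=1 -> matches Sales
  - employee 5 (George): dept_id=4 -> matches Operations
  - employee 6 (Karen): dept_id=NULL, no match -> kept with NULL
  - employee 7 (Bob): dept_id=2 -> matches Marketing
Match against employees (self):
  - employee 1 (Wendy): manager_id=NULL -> NULL
  - employee 2 (Mia): manager_id=1 -> Wendy
  - employee 3 (Alice): manager_id=2 -> Mia
  - employee 4 (Hank): manager_id=NULL -> NULL
  - employee 5 (George): manager_id=3 -> Alice
  - employee 6 (Karen): manager_id=2 -> Mia
  - employee 7 (Bob): manager_id=NULL -> NULL

SQL:
SELECT a.name, b.name AS department, c.name AS manager
FROM employees a
LEFT JOIN departments b ON a.dept_id = b.id
LEFT JOIN employees c ON a.manager_id = c.id

Result:
name   | department | manager
-------+------------+--------
Wendy  | Marketing  | NULL   
Mia    | HR         | Wendy  
Alice  | HR         | Mia    
Hank   | Sales      | NULL   
George | Operations | Alice  
Karen  | NULL       | Mia    
Bob    | Marketing  | NULL   


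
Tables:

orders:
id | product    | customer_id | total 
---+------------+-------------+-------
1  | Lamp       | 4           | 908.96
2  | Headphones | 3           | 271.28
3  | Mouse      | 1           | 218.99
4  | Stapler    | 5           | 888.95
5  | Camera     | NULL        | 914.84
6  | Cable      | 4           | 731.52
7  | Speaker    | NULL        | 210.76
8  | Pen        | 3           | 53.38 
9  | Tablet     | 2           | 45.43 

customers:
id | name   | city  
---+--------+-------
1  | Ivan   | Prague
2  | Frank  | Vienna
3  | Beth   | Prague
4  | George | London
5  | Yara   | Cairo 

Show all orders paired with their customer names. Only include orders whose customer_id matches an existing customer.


INNER JOIN keeps only orders rows whose customer_id matches an id in customers. Walk through each order:
  - order 1 (Lamp): customer_id=4 -> matches George
  - order 2 (Headphones): customer_id=3 -> matches Beth
  - order 3 (Mouse): customer_id=1 -> matches Ivan
  - order 4 (Stapler): customer_id=5 -> matches Yara
  - order 5 (Camera): customer_id=NULL, no match -> dropped
  - order 6 (Cable): customer_id=4 -> matches George
  - order 7 (Speaker): customer_id=NULL, no match -> dropped
  - order 8 (Pen): customer_id=3 -> matches Beth
  - order 9 (Tablet): customer_id=2 -> matches Frank
So 2 of 9 rows are dropped.

SQL:
SELECT a.product, b.name AS customer
FROM orders a
INNER JOIN customers b ON a.customer_id = b.id

Result:
product    | customer
-----------+---------
Lamp       | George  
Headphones | Beth    
Mouse      | Ivan    
Stapler    | Yara    
Cable      | George  
Pen        | Beth    
Tablet     | Frank   


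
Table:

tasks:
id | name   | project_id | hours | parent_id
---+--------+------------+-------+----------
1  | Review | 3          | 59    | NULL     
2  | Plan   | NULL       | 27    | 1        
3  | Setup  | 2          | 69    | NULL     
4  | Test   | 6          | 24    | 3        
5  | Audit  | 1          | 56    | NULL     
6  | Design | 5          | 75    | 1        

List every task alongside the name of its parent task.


This is a self-join: tasks is joined to a second copy of itself, matching each row's parent_id to another row's id. Use LEFT JOIN so rows with parent_id=NULL are kept.
  - task 1 (Review): parent_id=NULL -> NULL
  - task 2 (Plan): parent_id=1 -> Review
  - task 3 (Setup): parent_id=NULL -> NULL
  - task 4 (Test): parent_id=3 -> Setup
  - task 5 (Audit): parent_id=NULL -> NULL
  - task 6 (Design): parent_id=1 -> Review

SQL:
SELECT a.name AS item, b.name AS parent
FROM tasks a
LEFT JOIN tasks b ON a.parent_id = b.id

Result:
item   | parent
-------+-------
Review | NULL  
Plan   | Review
Setup  | NULL  
Test   | Setup 
Audit  | NULL  
Design | Review


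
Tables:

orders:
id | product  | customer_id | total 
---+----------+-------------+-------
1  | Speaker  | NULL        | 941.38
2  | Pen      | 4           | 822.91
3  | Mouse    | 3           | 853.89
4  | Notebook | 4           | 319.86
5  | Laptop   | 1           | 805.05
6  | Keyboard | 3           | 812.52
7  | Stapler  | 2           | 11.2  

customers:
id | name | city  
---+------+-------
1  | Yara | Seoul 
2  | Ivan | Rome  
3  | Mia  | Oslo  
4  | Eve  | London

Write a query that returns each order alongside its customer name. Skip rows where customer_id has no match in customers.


INNER JOIN keeps only orders rows whose customer_id matches an id in customers. Walk through each order:
  - order 1 (Speaker): customer_id=NULL, no match -> dropped
  - order 2 (Pen): customer_id=4 -> matches Eve
  - order 3 (Mouse): customer_id=3 -> matches Mia
  - order 4 (Notebook): customer_id=4 -> matches Eve
  - order 5 (Laptop): customer_id=1 -> matches Yara
  - order 6 (Keyboard): customer_id=3 -> matches Mia
  - order 7 (Stapler): customer_id=2 -> matches Ivan
So 1 of 7 rows is dropped.

SQL:
SELECT a.product, b.name AS customer
FROM orders a
INNER JOIN customers b ON a.customer_id = b.id

Result:
product  | customer
---------+---------
Pen      | Eve     
Mouse    | Mia     
Notebook | Eve     
Laptop   | Yara    
Keyboard | Mia     
Stapler  | Ivan    


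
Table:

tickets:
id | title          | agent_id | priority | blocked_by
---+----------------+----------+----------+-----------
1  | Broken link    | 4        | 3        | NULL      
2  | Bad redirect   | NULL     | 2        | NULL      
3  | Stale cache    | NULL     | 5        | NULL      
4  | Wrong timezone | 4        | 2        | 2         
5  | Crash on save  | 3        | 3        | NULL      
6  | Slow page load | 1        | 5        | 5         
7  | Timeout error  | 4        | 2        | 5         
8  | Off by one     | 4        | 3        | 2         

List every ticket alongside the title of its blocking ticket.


This is a self-join: tickets is joined to a second copy of itself, matching each row's blocked_by to another row's id. Use LEFT JOIN so rows with blocked_by=NULL are kept.
  - ticket 1 (Broken link): blocked_by=NULL -> NULL
  - ticket 2 (Bad redirect): blocked_by=NULL -> NULL
  - ticket 3 (Stale cache): blocked_by=NULL -> NULL
  - ticket 4 (Wrong timezone): blocked_by=2 -> Bad redirect
  - ticket 5 (Crash on save): blocked_by=NULL -> NULL
  - ticket 6 (Slow page load): blocked_by=5 -> Crash on save
  - ticket 7 (Timeout error): blocked_by=5 -> Crash on save
  - ticket 8 (Off by one): blocked_by=2 -> Bad redirect

SQL:
SELECT a.title AS item, b.title AS blocked_by
FROM tickets a
LEFT JOIN tickets b ON a.blocked_by = b.id

Result:
item           | blocked_by   
---------------+--------------
Broken link    | NULL         
Bad redirect   | NULL         
Stale cache    | NULL         
Wrong timezone | Bad redirect 
Crash on save  | NULL         
Slow page load | Crash on save
Timeout error  | Crash on save
Off by one     | Bad redirect 


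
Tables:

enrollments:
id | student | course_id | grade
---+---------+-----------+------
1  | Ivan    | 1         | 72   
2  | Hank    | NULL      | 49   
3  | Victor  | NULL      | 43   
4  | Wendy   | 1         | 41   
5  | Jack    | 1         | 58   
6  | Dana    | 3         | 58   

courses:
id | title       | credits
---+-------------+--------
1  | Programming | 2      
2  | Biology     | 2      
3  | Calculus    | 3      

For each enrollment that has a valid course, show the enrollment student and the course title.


INNER JOIN keeps only enrollments rows whose course_id matches an id in courses. Walk through each enrollment:
  - enrollment 1 (Ivan): course_id=1 -> matches Programming
  - enrollment 2 (Hank): course_id=NULL, no match -> dropped
  - enrollment 3 (Victor): course_id=NULL, no match -> dropped
  - enrollment 4 (Wendy): course_id=1 -> matches Programming
  - enrollment 5 (Jack): course_id=1 -> matches Programming
  - enrollment 6 (Dana): course_id=3 -> matches Calculus
So 2 of 6 rows are dropped.

SQL:
SELECT a.student, b.title AS course
FROM enrollments a
INNER JOIN courses b ON a.course_id = b.id

Result:
student | course     
--------+------------
Ivan    | Programming
Wendy   | Programming
Jack    | Programming
Dana    | Calculus   


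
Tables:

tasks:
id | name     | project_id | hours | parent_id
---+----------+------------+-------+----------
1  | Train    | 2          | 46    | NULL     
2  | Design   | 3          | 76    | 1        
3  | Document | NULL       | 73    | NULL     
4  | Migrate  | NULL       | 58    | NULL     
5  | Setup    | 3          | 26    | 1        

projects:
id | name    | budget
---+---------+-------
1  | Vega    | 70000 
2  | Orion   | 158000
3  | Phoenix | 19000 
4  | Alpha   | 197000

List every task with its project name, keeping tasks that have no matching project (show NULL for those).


LEFT JOIN keeps every row from tasks (the left table); where project_id has no match in projects, the project columns become NULL. Walk through each task:
  - task 1 (Train): project_id=2 -> matches Orion
  - task 2 (Design): project_id=3 -> matches Phoenix
  - task 3 (Document): project_id=NULL, no match -> kept with NULL
  - task 4 (Migrate): project_id=NULL, no match -> kept with NULL
  - task 5 (Setup): project_id=3 -> matches Phoenix
All 5 rows appear; 2 have NULL project.

SQL:
SELECT a.name, b.name AS project
FROM tasks a
LEFT JOIN projects b ON a.project_id = b.id

Result:
name     | project
---------+--------
Train    | Orion  
Design   | Phoenix
Document | NULL   
Migrate  | NULL   
Setup    | Phoenix


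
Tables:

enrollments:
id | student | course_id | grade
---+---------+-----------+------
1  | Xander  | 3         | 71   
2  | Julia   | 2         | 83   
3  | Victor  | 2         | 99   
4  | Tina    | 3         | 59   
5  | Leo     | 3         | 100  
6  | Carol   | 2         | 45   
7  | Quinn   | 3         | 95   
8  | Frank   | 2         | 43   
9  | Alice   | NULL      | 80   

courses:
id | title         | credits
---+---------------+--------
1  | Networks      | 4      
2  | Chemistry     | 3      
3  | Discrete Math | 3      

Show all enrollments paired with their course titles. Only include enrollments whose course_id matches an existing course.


INNER JOIN keeps only enrollments rows whose course_id matches an id in courses. Walk through each enrollment:
  - enrollment 1 (Xander): course_id=3 -> matches Discrete Math
  - enrollment 2 (Julia): course_id=2 -> matches Chemistry
  - enrollment 3 (Victor): course_id=2 -> matches Chemistry
  - enrollment 4 (Tina): course_id=3 -> matches Discrete Math
  - enrollment 5 (Leo): course_id=3 -> matches Discrete Math
  - enrollment 6 (Carol): course_id=2 -> matches Chemistry
  - enrollment 7 (Quinn): course_id=3 -> matches Discrete Math
  - enrollment 8 (Frank): course_id=2 -> matches Chemistry
  - enrollment 9 (Alice): course_id=NULL, no match -> dropped
So 1 of 9 rows is dropped.

SQL:
SELECT a.student, b.title AS course
FROM enrollments a
INNER JOIN courses b ON a.course_id = b.id

Result:
student | course       
--------+--------------
Xander  | Discrete Math
Julia   | Chemistry    
Victor  | Chemistry    
Tina    | Discrete Math
Leo     | Discrete Math
Carol   | Chemistry    
Quinn   | Discrete Math
Frank   | Chemistry    


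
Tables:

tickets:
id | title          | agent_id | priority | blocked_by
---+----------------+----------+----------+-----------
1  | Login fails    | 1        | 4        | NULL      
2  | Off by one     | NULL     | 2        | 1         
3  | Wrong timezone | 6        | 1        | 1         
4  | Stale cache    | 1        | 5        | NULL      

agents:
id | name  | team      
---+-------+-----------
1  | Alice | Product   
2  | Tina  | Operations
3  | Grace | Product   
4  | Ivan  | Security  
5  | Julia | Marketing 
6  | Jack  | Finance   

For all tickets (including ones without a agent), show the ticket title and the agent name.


LEFT JOIN keeps every row from tickets (the left table); where agent_id has no match in agents, the agent columns become NULL. Walk through each ticket:
  - ticket 1 (Login fails): agent_id=1 -> matches Alice
  - ticket 2 (Off by one): agent_id=NULL, no match -> kept with NULL
  - ticket 3 (Wrong timezone): agent_id=6 -> matches Jack
  - ticket 4 (Stale cache): agent_id=1 -> matches Alice
All 4 rows appear; 1 has NULL agent.

SQL:
SELECT a.title, b.name AS agent
FROM tickets a
LEFT JOIN agents b ON a.agent_id = b.id

Result:
title          | agent
---------------+------
Login fails    | Alice
Off by one     | NULL 
Wrong timezone | Jack 
Stale cache    | Alice


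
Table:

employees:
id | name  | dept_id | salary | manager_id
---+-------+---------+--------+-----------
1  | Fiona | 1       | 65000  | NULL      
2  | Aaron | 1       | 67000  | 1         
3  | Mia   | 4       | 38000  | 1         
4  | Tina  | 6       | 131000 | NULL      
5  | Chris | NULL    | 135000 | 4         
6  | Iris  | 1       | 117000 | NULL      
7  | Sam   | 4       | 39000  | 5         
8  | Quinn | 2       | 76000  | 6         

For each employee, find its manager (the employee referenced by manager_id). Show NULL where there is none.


This is a self-join: employees is joined to a second copy of itself, matching each row's manager_id to another row's id. Use LEFT JOIN so rows with manager_id=NULL are kept.
  - employee 1 (Fiona): manager_id=NULL -> NULL
  - employee 2 (Aaron): manager_id=1 -> Fiona
  - employee 3 (Mia): manager_id=1 -> Fiona
  - employee 4 (Tina): manager_id=NULL -> NULL
  - employee 5 (Chris): manager_id=4 -> Tina
  - employee 6 (Iris): manager_id=NULL -> NULL
  - employee 7 (Sam): manager_id=5 -> Chris
  - employee 8 (Quinn): manager_id=6 -> Iris

SQL:
SELECT a.name AS item, b.name AS manager
FROM employees a
LEFT JOIN employees b ON a.manager_id = b.id

Result:
item  | manager
------+--------
Fiona | NULL   
Aaron | Fiona  
Mia   | Fiona  
Tina  | NULL   
Chris | Tina   
Iris  | NULL   
Sam   | Chris  
Quinn | Iris   


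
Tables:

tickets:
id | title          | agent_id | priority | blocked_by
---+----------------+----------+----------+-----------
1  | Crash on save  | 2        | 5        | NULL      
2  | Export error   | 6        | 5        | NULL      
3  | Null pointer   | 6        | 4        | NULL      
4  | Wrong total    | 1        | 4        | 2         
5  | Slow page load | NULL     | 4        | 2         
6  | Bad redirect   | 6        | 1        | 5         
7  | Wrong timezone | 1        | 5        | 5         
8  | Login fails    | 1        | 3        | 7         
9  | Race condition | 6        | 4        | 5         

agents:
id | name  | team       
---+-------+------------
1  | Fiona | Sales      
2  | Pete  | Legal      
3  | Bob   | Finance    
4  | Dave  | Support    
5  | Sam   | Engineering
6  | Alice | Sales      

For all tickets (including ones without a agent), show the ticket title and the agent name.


LEFT JOIN keeps every row from tickets (the left table); where agent_id has no match in agents, the agent columns become NULL. Walk through each ticket:
  - ticket 1 (Crash on save): agent_id=2 -> matches Pete
  - ticket 2 (Export error): agent_id=6 -> matches Alice
  - ticket 3 (Null pointer): agent_id=6 -> matches Alice
  - ticket 4 (Wrong total): agent_id=1 -> matches Fiona
  - ticket 5 (Slow page load): agent_id=NULL, no match -> kept with NULL
  - ticket 6 (Bad redirect): agent_id=6 -> matches Alice
  - ticket 7 (Wrong timezone): agent_id=1 -> matches Fiona
  - ticket 8 (Login fails): agent_id=1 -> matches Fiona
  - ticket 9 (Race condition): agent_id=6 -> matches Alice
All 9 rows appear; 1 has NULL agent.

SQL:
SELECT a.title, b.name AS agent
FROM tickets a
LEFT JOIN agents b ON a.agent_id = b.id

Result:
title          | agent
---------------+------
Crash on save  | Pete 
Export error   | Alice
Null pointer   | Alice
Wrong total    | Fiona
Slow page load | NULL 
Bad redirect   | Alice
Wrong timezone | Fiona
Login fails    | Fiona
Race condition | Alice


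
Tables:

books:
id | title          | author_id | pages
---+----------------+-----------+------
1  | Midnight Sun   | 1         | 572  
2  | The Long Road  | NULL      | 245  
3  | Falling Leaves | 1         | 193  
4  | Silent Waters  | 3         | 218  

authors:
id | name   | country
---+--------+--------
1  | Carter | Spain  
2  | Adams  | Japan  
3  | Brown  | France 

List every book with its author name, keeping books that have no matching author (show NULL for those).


LEFT JOIN keeps every row from books (the left table); where author_id has no match in authors, the author columns become NULL. Walk through each book:
  - book 1 (Midnight Sun): author_id=1 -> matches Carter
  - book 2 (The Long Road): author_id=NULL, no match -> kept with NULL
  - book 3 (Falling Leaves): author_id=1 -> matches Carter
  - book 4 (Silent Waters): author_id=3 -> matches Brown
All 4 rows appear; 1 has NULL author.

SQL:
SELECT a.title, b.name AS author
FROM books a
LEFT JOIN authors b ON a.author_id = b.id

Result:
title          | author
---------------+-------
Midnight Sun   | Carter
The Long Road  | NULL  
Falling Leaves | Carter
Silent Waters  | Brown 


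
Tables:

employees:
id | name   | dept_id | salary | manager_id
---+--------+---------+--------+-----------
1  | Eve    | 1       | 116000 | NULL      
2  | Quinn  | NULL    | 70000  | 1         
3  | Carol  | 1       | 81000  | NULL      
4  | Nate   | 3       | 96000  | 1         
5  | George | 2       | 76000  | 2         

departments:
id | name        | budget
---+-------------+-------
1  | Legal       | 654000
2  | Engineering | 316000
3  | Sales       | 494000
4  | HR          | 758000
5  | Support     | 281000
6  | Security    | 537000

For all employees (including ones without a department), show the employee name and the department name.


LEFT JOIN keeps every row from employees (the left table); where dept_id has no match in departments, the department columns become NULL. Walk through each employee:
  - employee 1 (Eve): dept_id=1 -> matches Legal
  - employee 2 (Quinn): dept_id=NULL, no match -> kept with NULL
  - employee 3 (Carol): dept_id=1 -> matches Legal
  - employee 4 (Nate): dept_id=3 -> matches Sales
  - employee 5 (George): dept_id=2 -> matches Engineering
All 5 rows appear; 1 has NULL department.

SQL:
SELECT a.name, b.name AS department
FROM employees a
LEFT JOIN departments b ON a.dept_id = b.id

Result:
name   | department 
-------+------------
Eve    | Legal      
Quinn  | NULL       
Carol  | Legal      
Nate   | Sales      
George | Engineering


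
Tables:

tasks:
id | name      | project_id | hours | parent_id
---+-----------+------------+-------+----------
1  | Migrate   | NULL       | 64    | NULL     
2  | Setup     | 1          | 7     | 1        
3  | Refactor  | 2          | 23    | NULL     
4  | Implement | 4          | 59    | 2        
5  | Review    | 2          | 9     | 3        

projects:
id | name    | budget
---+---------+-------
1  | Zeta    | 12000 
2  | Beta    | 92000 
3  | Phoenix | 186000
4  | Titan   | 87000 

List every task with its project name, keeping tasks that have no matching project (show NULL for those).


LEFT JOIN keeps every row from tasks (the left table); where project_id has no match in projects, the project columns become NULL. Walk through each task:
  - task 1 (Migrate): project_id=NULL, no match -> kept with NULL
  - task 2 (Setup): project_id=1 -> matches Zeta
  - task 3 (Refactor): project_id=2 -> matches Beta
  - task 4 (Implement): project_id=4 -> matches Titan
  - task 5 (Review): project_id=2 -> matches Beta
All 5 rows appear; 1 has NULL project.

SQL:
SELECT a.name, b.name AS project
FROM tasks a
LEFT JOIN projects b ON a.project_id = b.id

Result:
name      | project
----------+--------
Migrate   | NULL   
Setup     | Zeta   
Refactor  | Beta   
Implement | Titan  
Review    | Beta   


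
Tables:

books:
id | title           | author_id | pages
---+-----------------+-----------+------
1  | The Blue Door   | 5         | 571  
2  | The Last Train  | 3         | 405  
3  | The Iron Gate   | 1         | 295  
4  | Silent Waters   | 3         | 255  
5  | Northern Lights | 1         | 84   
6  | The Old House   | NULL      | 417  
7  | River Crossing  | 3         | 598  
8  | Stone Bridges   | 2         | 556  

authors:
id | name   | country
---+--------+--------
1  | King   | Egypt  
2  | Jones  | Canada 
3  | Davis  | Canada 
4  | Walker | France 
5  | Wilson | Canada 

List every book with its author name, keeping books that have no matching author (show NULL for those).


LEFT JOIN keeps every row from books (the left table); where author_id has no match in authors, the author columns become NULL. Walk through each book:
  - book 1 (The Blue Door): author_id=5 -> matches Wilson
  - book 2 (The Last Train): author_id=3 -> matches Davis
  - book 3 (The Iron Gate): author_id=1 -> matches King
  - book 4 (Silent Waters): author_id=3 -> matches Davis
  - book 5 (Northern Lights): author_id=1 -> matches King
  - book 6 (The Old House): author_id=NULL, no match -> kept with NULL
  - book 7 (River Crossing): author_id=3 -> matches Davis
  - book 8 (Stone Bridges): author_id=2 -> matches Jones
All 8 rows appear; 1 has NULL author.

SQL:
SELECT a.title, b.name AS author
FROM books a
LEFT JOIN authors b ON a.author_id = b.id

Result:
title           | author
----------------+-------
The Blue Door   | Wilson
The Last Train  | Davis 
The Iron Gate   | King  
Silent Waters   | Davis 
Northern Lights | King  
The Old House   | NULL  
River Crossing  | Davis 
Stone Bridges   | Jones 


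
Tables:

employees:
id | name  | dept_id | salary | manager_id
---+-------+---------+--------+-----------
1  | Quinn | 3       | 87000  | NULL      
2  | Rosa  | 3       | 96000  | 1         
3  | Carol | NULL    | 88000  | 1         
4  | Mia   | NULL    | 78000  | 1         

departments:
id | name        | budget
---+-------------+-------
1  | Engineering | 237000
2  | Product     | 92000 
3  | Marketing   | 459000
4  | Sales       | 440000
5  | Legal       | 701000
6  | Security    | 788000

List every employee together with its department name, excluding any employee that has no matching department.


INNER JOIN keeps only employees rows whose dept_id matches an id in departments. Walk through each employee:
  - employee 1 (Quinn): dept_id=3 -> matches Marketing
  - employee 2 (Rosa): dept_id=3 -> matches Marketing
  - employee 3 (Carol): dept_id=NULL, no match -> dropped
  - employee 4 (Mia): dept_id=NULL, no match -> dropped
So 2 of 4 rows are dropped.

SQL:
SELECT a.name, b.name AS department
FROM employees a
INNER JOIN departments b ON a.dept_id = b.id

Result:
name  | department
------+-----------
Quinn | Marketing 
Rosa  | Marketing 


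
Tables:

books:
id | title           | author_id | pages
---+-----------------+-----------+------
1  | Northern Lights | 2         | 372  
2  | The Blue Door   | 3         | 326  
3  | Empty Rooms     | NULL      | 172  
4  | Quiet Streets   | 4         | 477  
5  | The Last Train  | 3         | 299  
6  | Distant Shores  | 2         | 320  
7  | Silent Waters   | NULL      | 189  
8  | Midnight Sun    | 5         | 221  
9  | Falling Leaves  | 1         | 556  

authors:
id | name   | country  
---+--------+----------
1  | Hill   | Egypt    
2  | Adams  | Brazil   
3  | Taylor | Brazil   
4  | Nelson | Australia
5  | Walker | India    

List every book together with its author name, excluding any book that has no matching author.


INNER JOIN keeps only books rows whose author_id matches an id in authors. Walk through each book:
  - book 1 (Northern Lights): author_id=2 -> matches Adams
  - book 2 (The Blue Door): author_id=3 -> matches Taylor
  - book 3 (Empty Rooms): author_id=NULL, no match -> dropped
  - book 4 (Quiet Streets): author_id=4 -> matches Nelson
  - book 5 (The Last Train): author_id=3 -> matches Taylor
  - book 6 (Distant Shores): author_id=2 -> matches Adams
  - book 7 (Silent Waters): author_id=NULL, no match -> dropped
  - book 8 (Midnight Sun): author_id=5 -> matches Walker
  - book 9 (Falling Leaves): author_id=1 -> matches Hill
So 2 of 9 rows are dropped.

SQL:
SELECT a.title, b.name AS author
FROM books a
INNER JOIN authors b ON a.author_id = b.id

Result:
title           | author
----------------+-------
Northern Lights | Adams 
The Blue Door   | Taylor
Quiet Streets   | Nelson
The Last Train  | Taylor
Distant Shores  | Adams 
Midnight Sun    | Walker
Falling Leaves  | Hill  


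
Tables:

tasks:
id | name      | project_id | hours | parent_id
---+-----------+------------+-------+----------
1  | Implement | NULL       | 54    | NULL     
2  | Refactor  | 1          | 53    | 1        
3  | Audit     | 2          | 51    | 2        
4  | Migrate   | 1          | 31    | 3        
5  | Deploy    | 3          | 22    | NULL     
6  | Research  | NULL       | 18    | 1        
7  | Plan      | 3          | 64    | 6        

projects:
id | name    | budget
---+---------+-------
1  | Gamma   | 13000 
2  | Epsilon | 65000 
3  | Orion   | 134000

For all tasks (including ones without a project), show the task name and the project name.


LEFT JOIN keeps every row from tasks (the left table); where project_id has no match in projects, the project columns become NULL. Walk through each task:
  - task 1 (Implement): project_id=NULL, no match -> kept with NULL
  - task 2 (Refactor): project_id=1 -> matches Gamma
  - task 3 (Audit): project_id=2 -> matches Epsilon
  - task 4 (Migrate): project_id=1 -> matches Gamma
  - task 5 (Deploy): project_id=3 -> matches Orion
  - task 6 (Research): project_id=NULL, no match -> kept with NULL
  - task 7 (Plan): project_id=3 -> matches Orion
All 7 rows appear; 2 have NULL project.

SQL:
SELECT a.name, b.name AS project
FROM tasks a
LEFT JOIN projects b ON a.project_id = b.id

Result:
name      | project
----------+--------
Implement | NULL   
Refactor  | Gamma  
Audit     | Epsilon
Migrate   | Gamma  
Deploy    | Orion  
Research  | NULL   
Plan      | Orion  


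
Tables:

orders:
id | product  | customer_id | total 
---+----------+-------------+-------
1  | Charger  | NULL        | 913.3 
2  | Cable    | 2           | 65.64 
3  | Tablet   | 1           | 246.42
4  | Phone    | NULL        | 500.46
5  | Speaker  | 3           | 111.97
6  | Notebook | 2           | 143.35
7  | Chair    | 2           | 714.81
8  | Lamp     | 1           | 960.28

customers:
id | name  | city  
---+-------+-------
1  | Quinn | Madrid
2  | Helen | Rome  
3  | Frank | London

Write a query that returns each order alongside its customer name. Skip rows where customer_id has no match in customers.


INNER JOIN keeps only orders rows whose customer_id matches an id in customers. Walk through each order:
  - order 1 (Charger): customer_id=NULL, no match -> dropped
  - order 2 (Cable): customer_id=2 -> matches Helen
  - order 3 (Tablet): customer_id=1 -> matches Quinn
  - order 4 (Phone): customer_id=NULL, no match -> dropped
  - order 5 (Speaker): customer_id=3 -> matches Frank
  - order 6 (Notebook): customer_id=2 -> matches Helen
  - order 7 (Chair): customer_id=2 -> matches Helen
  - order 8 (Lamp): customer_id=1 -> matches Quinn
So 2 of 8 rows are dropped.

SQL:
SELECT a.product, b.name AS customer
FROM orders a
INNER JOIN customers b ON a.customer_id = b.id

Result:
product  | customer
---------+---------
Cable    | Helen   
Tablet   | Quinn   
Speaker  | Frank   
Notebook | Helen   
Chair    | Helen   
Lamp     | Quinn   
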